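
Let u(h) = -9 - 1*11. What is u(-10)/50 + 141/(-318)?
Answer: -447/530 ≈ -0.84340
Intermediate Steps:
u(h) = -20 (u(h) = -9 - 11 = -20)
u(-10)/50 + 141/(-318) = -20/50 + 141/(-318) = -20*1/50 + 141*(-1/318) = -2/5 - 47/106 = -447/530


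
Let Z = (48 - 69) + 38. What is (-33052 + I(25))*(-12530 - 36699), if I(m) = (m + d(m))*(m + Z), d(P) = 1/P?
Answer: 39383593832/25 ≈ 1.5753e+9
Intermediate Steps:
Z = 17 (Z = -21 + 38 = 17)
I(m) = (17 + m)*(m + 1/m) (I(m) = (m + 1/m)*(m + 17) = (m + 1/m)*(17 + m) = (17 + m)*(m + 1/m))
(-33052 + I(25))*(-12530 - 36699) = (-33052 + (1 + 25² + 17*25 + 17/25))*(-12530 - 36699) = (-33052 + (1 + 625 + 425 + 17*(1/25)))*(-49229) = (-33052 + (1 + 625 + 425 + 17/25))*(-49229) = (-33052 + 26292/25)*(-49229) = -800008/25*(-49229) = 39383593832/25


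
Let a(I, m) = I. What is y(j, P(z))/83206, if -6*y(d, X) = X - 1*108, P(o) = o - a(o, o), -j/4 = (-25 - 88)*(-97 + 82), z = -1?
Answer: 9/41603 ≈ 0.00021633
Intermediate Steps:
j = -6780 (j = -4*(-25 - 88)*(-97 + 82) = -(-452)*(-15) = -4*1695 = -6780)
P(o) = 0 (P(o) = o - o = 0)
y(d, X) = 18 - X/6 (y(d, X) = -(X - 1*108)/6 = -(X - 108)/6 = -(-108 + X)/6 = 18 - X/6)
y(j, P(z))/83206 = (18 - ⅙*0)/83206 = (18 + 0)*(1/83206) = 18*(1/83206) = 9/41603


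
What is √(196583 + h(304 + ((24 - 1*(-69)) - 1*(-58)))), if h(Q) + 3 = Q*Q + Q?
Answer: 2*√101015 ≈ 635.66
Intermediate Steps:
h(Q) = -3 + Q + Q² (h(Q) = -3 + (Q*Q + Q) = -3 + (Q² + Q) = -3 + (Q + Q²) = -3 + Q + Q²)
√(196583 + h(304 + ((24 - 1*(-69)) - 1*(-58)))) = √(196583 + (-3 + (304 + ((24 - 1*(-69)) - 1*(-58))) + (304 + ((24 - 1*(-69)) - 1*(-58)))²)) = √(196583 + (-3 + (304 + ((24 + 69) + 58)) + (304 + ((24 + 69) + 58))²)) = √(196583 + (-3 + (304 + (93 + 58)) + (304 + (93 + 58))²)) = √(196583 + (-3 + (304 + 151) + (304 + 151)²)) = √(196583 + (-3 + 455 + 455²)) = √(196583 + (-3 + 455 + 207025)) = √(196583 + 207477) = √404060 = 2*√101015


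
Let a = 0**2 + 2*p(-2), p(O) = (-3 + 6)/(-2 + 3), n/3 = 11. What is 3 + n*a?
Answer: 201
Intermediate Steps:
n = 33 (n = 3*11 = 33)
p(O) = 3 (p(O) = 3/1 = 3*1 = 3)
a = 6 (a = 0**2 + 2*3 = 0 + 6 = 6)
3 + n*a = 3 + 33*6 = 3 + 198 = 201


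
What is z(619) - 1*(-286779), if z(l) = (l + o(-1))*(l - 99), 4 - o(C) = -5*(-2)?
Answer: 605539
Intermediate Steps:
o(C) = -6 (o(C) = 4 - (-5)*(-2) = 4 - 1*10 = 4 - 10 = -6)
z(l) = (-99 + l)*(-6 + l) (z(l) = (l - 6)*(l - 99) = (-6 + l)*(-99 + l) = (-99 + l)*(-6 + l))
z(619) - 1*(-286779) = (594 + 619² - 105*619) - 1*(-286779) = (594 + 383161 - 64995) + 286779 = 318760 + 286779 = 605539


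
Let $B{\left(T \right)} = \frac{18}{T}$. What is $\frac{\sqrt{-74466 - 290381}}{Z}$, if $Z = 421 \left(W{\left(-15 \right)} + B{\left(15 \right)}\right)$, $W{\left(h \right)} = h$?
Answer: $- \frac{5 i \sqrt{364847}}{29049} \approx - 0.10397 i$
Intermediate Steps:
$Z = - \frac{29049}{5}$ ($Z = 421 \left(-15 + \frac{18}{15}\right) = 421 \left(-15 + 18 \cdot \frac{1}{15}\right) = 421 \left(-15 + \frac{6}{5}\right) = 421 \left(- \frac{69}{5}\right) = - \frac{29049}{5} \approx -5809.8$)
$\frac{\sqrt{-74466 - 290381}}{Z} = \frac{\sqrt{-74466 - 290381}}{- \frac{29049}{5}} = \sqrt{-364847} \left(- \frac{5}{29049}\right) = i \sqrt{364847} \left(- \frac{5}{29049}\right) = - \frac{5 i \sqrt{364847}}{29049}$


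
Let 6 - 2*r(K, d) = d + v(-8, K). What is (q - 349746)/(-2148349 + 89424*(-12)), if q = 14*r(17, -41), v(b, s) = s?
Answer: 349536/3221437 ≈ 0.10850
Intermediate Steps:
r(K, d) = 3 - K/2 - d/2 (r(K, d) = 3 - (d + K)/2 = 3 - (K + d)/2 = 3 + (-K/2 - d/2) = 3 - K/2 - d/2)
q = 210 (q = 14*(3 - ½*17 - ½*(-41)) = 14*(3 - 17/2 + 41/2) = 14*15 = 210)
(q - 349746)/(-2148349 + 89424*(-12)) = (210 - 349746)/(-2148349 + 89424*(-12)) = -349536/(-2148349 - 1073088) = -349536/(-3221437) = -349536*(-1/3221437) = 349536/3221437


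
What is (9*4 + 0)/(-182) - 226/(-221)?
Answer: 1276/1547 ≈ 0.82482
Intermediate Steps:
(9*4 + 0)/(-182) - 226/(-221) = (36 + 0)*(-1/182) - 226*(-1/221) = 36*(-1/182) + 226/221 = -18/91 + 226/221 = 1276/1547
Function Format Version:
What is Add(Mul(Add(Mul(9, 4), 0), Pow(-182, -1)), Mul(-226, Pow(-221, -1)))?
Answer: Rational(1276, 1547) ≈ 0.82482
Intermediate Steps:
Add(Mul(Add(Mul(9, 4), 0), Pow(-182, -1)), Mul(-226, Pow(-221, -1))) = Add(Mul(Add(36, 0), Rational(-1, 182)), Mul(-226, Rational(-1, 221))) = Add(Mul(36, Rational(-1, 182)), Rational(226, 221)) = Add(Rational(-18, 91), Rational(226, 221)) = Rational(1276, 1547)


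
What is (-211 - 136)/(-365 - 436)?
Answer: 347/801 ≈ 0.43321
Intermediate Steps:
(-211 - 136)/(-365 - 436) = -347/(-801) = -347*(-1/801) = 347/801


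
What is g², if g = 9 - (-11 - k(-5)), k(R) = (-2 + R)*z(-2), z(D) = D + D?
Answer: 2304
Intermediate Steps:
z(D) = 2*D
k(R) = 8 - 4*R (k(R) = (-2 + R)*(2*(-2)) = (-2 + R)*(-4) = 8 - 4*R)
g = 48 (g = 9 - (-11 - (8 - 4*(-5))) = 9 - (-11 - (8 + 20)) = 9 - (-11 - 1*28) = 9 - (-11 - 28) = 9 - 1*(-39) = 9 + 39 = 48)
g² = 48² = 2304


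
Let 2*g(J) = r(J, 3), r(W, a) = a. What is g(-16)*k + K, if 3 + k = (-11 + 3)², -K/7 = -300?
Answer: 4383/2 ≈ 2191.5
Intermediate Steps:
g(J) = 3/2 (g(J) = (½)*3 = 3/2)
K = 2100 (K = -7*(-300) = 2100)
k = 61 (k = -3 + (-11 + 3)² = -3 + (-8)² = -3 + 64 = 61)
g(-16)*k + K = (3/2)*61 + 2100 = 183/2 + 2100 = 4383/2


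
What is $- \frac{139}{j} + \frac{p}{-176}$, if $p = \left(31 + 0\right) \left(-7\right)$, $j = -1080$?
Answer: $\frac{32353}{23760} \approx 1.3617$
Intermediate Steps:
$p = -217$ ($p = 31 \left(-7\right) = -217$)
$- \frac{139}{j} + \frac{p}{-176} = - \frac{139}{-1080} - \frac{217}{-176} = \left(-139\right) \left(- \frac{1}{1080}\right) - - \frac{217}{176} = \frac{139}{1080} + \frac{217}{176} = \frac{32353}{23760}$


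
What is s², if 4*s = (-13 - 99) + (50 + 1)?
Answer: 3721/16 ≈ 232.56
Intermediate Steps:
s = -61/4 (s = ((-13 - 99) + (50 + 1))/4 = (-112 + 51)/4 = (¼)*(-61) = -61/4 ≈ -15.250)
s² = (-61/4)² = 3721/16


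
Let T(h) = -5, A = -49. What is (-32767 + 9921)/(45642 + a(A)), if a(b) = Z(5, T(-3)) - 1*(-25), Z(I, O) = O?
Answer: -11423/22831 ≈ -0.50033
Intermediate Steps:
a(b) = 20 (a(b) = -5 - 1*(-25) = -5 + 25 = 20)
(-32767 + 9921)/(45642 + a(A)) = (-32767 + 9921)/(45642 + 20) = -22846/45662 = -22846*1/45662 = -11423/22831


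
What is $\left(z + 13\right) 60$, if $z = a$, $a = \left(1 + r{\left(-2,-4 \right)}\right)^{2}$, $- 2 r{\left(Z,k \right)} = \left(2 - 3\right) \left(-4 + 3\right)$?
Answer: $795$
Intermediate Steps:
$r{\left(Z,k \right)} = - \frac{1}{2}$ ($r{\left(Z,k \right)} = - \frac{\left(2 - 3\right) \left(-4 + 3\right)}{2} = - \frac{\left(-1\right) \left(-1\right)}{2} = \left(- \frac{1}{2}\right) 1 = - \frac{1}{2}$)
$a = \frac{1}{4}$ ($a = \left(1 - \frac{1}{2}\right)^{2} = \left(\frac{1}{2}\right)^{2} = \frac{1}{4} \approx 0.25$)
$z = \frac{1}{4} \approx 0.25$
$\left(z + 13\right) 60 = \left(\frac{1}{4} + 13\right) 60 = \frac{53}{4} \cdot 60 = 795$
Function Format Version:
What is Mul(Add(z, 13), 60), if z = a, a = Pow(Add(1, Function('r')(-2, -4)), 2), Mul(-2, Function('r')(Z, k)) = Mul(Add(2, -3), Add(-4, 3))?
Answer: 795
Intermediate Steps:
Function('r')(Z, k) = Rational(-1, 2) (Function('r')(Z, k) = Mul(Rational(-1, 2), Mul(Add(2, -3), Add(-4, 3))) = Mul(Rational(-1, 2), Mul(-1, -1)) = Mul(Rational(-1, 2), 1) = Rational(-1, 2))
a = Rational(1, 4) (a = Pow(Add(1, Rational(-1, 2)), 2) = Pow(Rational(1, 2), 2) = Rational(1, 4) ≈ 0.25000)
z = Rational(1, 4) ≈ 0.25000
Mul(Add(z, 13), 60) = Mul(Add(Rational(1, 4), 13), 60) = Mul(Rational(53, 4), 60) = 795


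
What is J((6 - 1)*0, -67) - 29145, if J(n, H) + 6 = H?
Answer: -29218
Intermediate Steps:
J(n, H) = -6 + H
J((6 - 1)*0, -67) - 29145 = (-6 - 67) - 29145 = -73 - 29145 = -29218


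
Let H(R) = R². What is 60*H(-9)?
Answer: 4860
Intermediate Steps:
60*H(-9) = 60*(-9)² = 60*81 = 4860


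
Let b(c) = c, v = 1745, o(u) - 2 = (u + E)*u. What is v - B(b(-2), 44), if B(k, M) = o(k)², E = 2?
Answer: 1741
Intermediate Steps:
o(u) = 2 + u*(2 + u) (o(u) = 2 + (u + 2)*u = 2 + (2 + u)*u = 2 + u*(2 + u))
B(k, M) = (2 + k² + 2*k)²
v - B(b(-2), 44) = 1745 - (2 + (-2)² + 2*(-2))² = 1745 - (2 + 4 - 4)² = 1745 - 1*2² = 1745 - 1*4 = 1745 - 4 = 1741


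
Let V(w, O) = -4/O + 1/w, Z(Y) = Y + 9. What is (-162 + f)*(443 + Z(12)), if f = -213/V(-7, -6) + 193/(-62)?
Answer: -90464456/341 ≈ -2.6529e+5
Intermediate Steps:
Z(Y) = 9 + Y
V(w, O) = 1/w - 4/O (V(w, O) = -4/O + 1/w = 1/w - 4/O)
f = -279449/682 (f = -213/(1/(-7) - 4/(-6)) + 193/(-62) = -213/(-1/7 - 4*(-1/6)) + 193*(-1/62) = -213/(-1/7 + 2/3) - 193/62 = -213/11/21 - 193/62 = -213*21/11 - 193/62 = -4473/11 - 193/62 = -279449/682 ≈ -409.75)
(-162 + f)*(443 + Z(12)) = (-162 - 279449/682)*(443 + (9 + 12)) = -389933*(443 + 21)/682 = -389933/682*464 = -90464456/341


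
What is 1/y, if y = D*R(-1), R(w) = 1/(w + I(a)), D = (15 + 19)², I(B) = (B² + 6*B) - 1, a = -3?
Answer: -11/1156 ≈ -0.0095156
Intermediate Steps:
I(B) = -1 + B² + 6*B
D = 1156 (D = 34² = 1156)
R(w) = 1/(-10 + w) (R(w) = 1/(w + (-1 + (-3)² + 6*(-3))) = 1/(w + (-1 + 9 - 18)) = 1/(w - 10) = 1/(-10 + w))
y = -1156/11 (y = 1156/(-10 - 1) = 1156/(-11) = 1156*(-1/11) = -1156/11 ≈ -105.09)
1/y = 1/(-1156/11) = -11/1156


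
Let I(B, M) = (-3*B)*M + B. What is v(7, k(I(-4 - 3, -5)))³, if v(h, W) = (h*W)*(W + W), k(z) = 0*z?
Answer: 0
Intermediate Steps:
I(B, M) = B - 3*B*M (I(B, M) = -3*B*M + B = B - 3*B*M)
k(z) = 0
v(h, W) = 2*h*W² (v(h, W) = (W*h)*(2*W) = 2*h*W²)
v(7, k(I(-4 - 3, -5)))³ = (2*7*0²)³ = (2*7*0)³ = 0³ = 0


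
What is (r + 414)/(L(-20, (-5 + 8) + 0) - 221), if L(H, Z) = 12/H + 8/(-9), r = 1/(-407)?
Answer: -7582365/4074884 ≈ -1.8608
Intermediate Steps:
r = -1/407 ≈ -0.0024570
L(H, Z) = -8/9 + 12/H (L(H, Z) = 12/H + 8*(-1/9) = 12/H - 8/9 = -8/9 + 12/H)
(r + 414)/(L(-20, (-5 + 8) + 0) - 221) = (-1/407 + 414)/((-8/9 + 12/(-20)) - 221) = 168497/(407*((-8/9 + 12*(-1/20)) - 221)) = 168497/(407*((-8/9 - 3/5) - 221)) = 168497/(407*(-67/45 - 221)) = 168497/(407*(-10012/45)) = (168497/407)*(-45/10012) = -7582365/4074884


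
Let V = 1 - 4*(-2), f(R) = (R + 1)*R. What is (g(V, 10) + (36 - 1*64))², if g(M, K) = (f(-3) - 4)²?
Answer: 576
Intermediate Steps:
f(R) = R*(1 + R) (f(R) = (1 + R)*R = R*(1 + R))
V = 9 (V = 1 + 8 = 9)
g(M, K) = 4 (g(M, K) = (-3*(1 - 3) - 4)² = (-3*(-2) - 4)² = (6 - 4)² = 2² = 4)
(g(V, 10) + (36 - 1*64))² = (4 + (36 - 1*64))² = (4 + (36 - 64))² = (4 - 28)² = (-24)² = 576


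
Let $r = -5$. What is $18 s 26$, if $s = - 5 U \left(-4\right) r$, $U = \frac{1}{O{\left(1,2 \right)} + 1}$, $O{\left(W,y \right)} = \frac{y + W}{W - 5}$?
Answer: $-187200$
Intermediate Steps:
$O{\left(W,y \right)} = \frac{W + y}{-5 + W}$
$U = 4$ ($U = \frac{1}{\frac{1 + 2}{-5 + 1} + 1} = \frac{1}{\frac{1}{-4} \cdot 3 + 1} = \frac{1}{\left(- \frac{1}{4}\right) 3 + 1} = \frac{1}{- \frac{3}{4} + 1} = \frac{1}{\frac{1}{4}} = 4$)
$s = -400$ ($s = - 5 \cdot 4 \left(-4\right) \left(-5\right) = \left(-5\right) \left(-16\right) \left(-5\right) = 80 \left(-5\right) = -400$)
$18 s 26 = 18 \left(-400\right) 26 = \left(-7200\right) 26 = -187200$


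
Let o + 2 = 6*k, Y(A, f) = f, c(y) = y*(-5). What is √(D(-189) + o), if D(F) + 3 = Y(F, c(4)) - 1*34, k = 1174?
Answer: √6985 ≈ 83.576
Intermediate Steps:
c(y) = -5*y
o = 7042 (o = -2 + 6*1174 = -2 + 7044 = 7042)
D(F) = -57 (D(F) = -3 + (-5*4 - 1*34) = -3 + (-20 - 34) = -3 - 54 = -57)
√(D(-189) + o) = √(-57 + 7042) = √6985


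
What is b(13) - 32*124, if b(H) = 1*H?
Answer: -3955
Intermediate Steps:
b(H) = H
b(13) - 32*124 = 13 - 32*124 = 13 - 3968 = -3955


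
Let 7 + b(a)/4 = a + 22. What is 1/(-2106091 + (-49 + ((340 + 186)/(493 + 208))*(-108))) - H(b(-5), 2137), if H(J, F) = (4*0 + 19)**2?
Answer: -533002402929/1476460948 ≈ -361.00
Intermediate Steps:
b(a) = 60 + 4*a (b(a) = -28 + 4*(a + 22) = -28 + 4*(22 + a) = -28 + (88 + 4*a) = 60 + 4*a)
H(J, F) = 361 (H(J, F) = (0 + 19)**2 = 19**2 = 361)
1/(-2106091 + (-49 + ((340 + 186)/(493 + 208))*(-108))) - H(b(-5), 2137) = 1/(-2106091 + (-49 + ((340 + 186)/(493 + 208))*(-108))) - 1*361 = 1/(-2106091 + (-49 + (526/701)*(-108))) - 361 = 1/(-2106091 + (-49 - 56808/701)) - 361 = 1/(-2106091 - 91157/701) - 361 = 1/(-1476460948/701) - 361 = -701/1476460948 - 361 = -533002402929/1476460948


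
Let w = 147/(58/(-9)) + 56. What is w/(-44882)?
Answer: -1925/2603156 ≈ -0.00073949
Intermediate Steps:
w = 1925/58 (w = 147/(58*(-1/9)) + 56 = 147/(-58/9) + 56 = -9/58*147 + 56 = -1323/58 + 56 = 1925/58 ≈ 33.190)
w/(-44882) = (1925/58)/(-44882) = (1925/58)*(-1/44882) = -1925/2603156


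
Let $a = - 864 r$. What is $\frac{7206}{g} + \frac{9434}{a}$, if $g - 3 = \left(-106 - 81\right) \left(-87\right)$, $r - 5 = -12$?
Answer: $\frac{684347}{341712} \approx 2.0027$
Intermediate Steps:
$r = -7$ ($r = 5 - 12 = -7$)
$a = 6048$ ($a = \left(-864\right) \left(-7\right) = 6048$)
$g = 16272$ ($g = 3 + \left(-106 - 81\right) \left(-87\right) = 3 - -16269 = 3 + 16269 = 16272$)
$\frac{7206}{g} + \frac{9434}{a} = \frac{7206}{16272} + \frac{9434}{6048} = 7206 \cdot \frac{1}{16272} + 9434 \cdot \frac{1}{6048} = \frac{1201}{2712} + \frac{4717}{3024} = \frac{684347}{341712}$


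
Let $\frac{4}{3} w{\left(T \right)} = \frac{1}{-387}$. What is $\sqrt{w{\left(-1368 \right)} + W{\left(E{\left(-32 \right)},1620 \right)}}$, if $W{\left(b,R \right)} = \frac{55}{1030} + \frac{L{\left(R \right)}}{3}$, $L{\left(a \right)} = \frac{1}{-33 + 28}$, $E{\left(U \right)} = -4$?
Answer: $\frac{i \sqrt{29829315}}{44290} \approx 0.12331 i$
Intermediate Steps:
$w{\left(T \right)} = - \frac{1}{516}$ ($w{\left(T \right)} = \frac{3}{4 \left(-387\right)} = \frac{3}{4} \left(- \frac{1}{387}\right) = - \frac{1}{516}$)
$L{\left(a \right)} = - \frac{1}{5}$ ($L{\left(a \right)} = \frac{1}{-5} = - \frac{1}{5}$)
$W{\left(b,R \right)} = - \frac{41}{3090}$ ($W{\left(b,R \right)} = \frac{55}{1030} - \frac{1}{5 \cdot 3} = 55 \cdot \frac{1}{1030} - \frac{1}{15} = \frac{11}{206} - \frac{1}{15} = - \frac{41}{3090}$)
$\sqrt{w{\left(-1368 \right)} + W{\left(E{\left(-32 \right)},1620 \right)}} = \sqrt{- \frac{1}{516} - \frac{41}{3090}} = \sqrt{- \frac{1347}{88580}} = \frac{i \sqrt{29829315}}{44290}$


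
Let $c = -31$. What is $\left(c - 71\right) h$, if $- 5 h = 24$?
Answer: $\frac{2448}{5} \approx 489.6$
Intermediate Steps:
$h = - \frac{24}{5}$ ($h = \left(- \frac{1}{5}\right) 24 = - \frac{24}{5} \approx -4.8$)
$\left(c - 71\right) h = \left(-31 - 71\right) \left(- \frac{24}{5}\right) = \left(-102\right) \left(- \frac{24}{5}\right) = \frac{2448}{5}$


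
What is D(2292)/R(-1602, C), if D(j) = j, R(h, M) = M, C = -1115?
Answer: -2292/1115 ≈ -2.0556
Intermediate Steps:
D(2292)/R(-1602, C) = 2292/(-1115) = 2292*(-1/1115) = -2292/1115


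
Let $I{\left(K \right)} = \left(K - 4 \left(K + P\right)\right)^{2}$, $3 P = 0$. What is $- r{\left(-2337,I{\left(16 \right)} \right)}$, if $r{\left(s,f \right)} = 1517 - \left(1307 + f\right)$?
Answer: $2094$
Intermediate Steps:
$P = 0$ ($P = \frac{1}{3} \cdot 0 = 0$)
$I{\left(K \right)} = 9 K^{2}$ ($I{\left(K \right)} = \left(K - 4 \left(K + 0\right)\right)^{2} = \left(K - 4 K\right)^{2} = \left(- 3 K\right)^{2} = 9 K^{2}$)
$r{\left(s,f \right)} = 210 - f$
$- r{\left(-2337,I{\left(16 \right)} \right)} = - (210 - 9 \cdot 16^{2}) = - (210 - 9 \cdot 256) = - (210 - 2304) = \left(-1\right) \left(-2094\right) = 2094$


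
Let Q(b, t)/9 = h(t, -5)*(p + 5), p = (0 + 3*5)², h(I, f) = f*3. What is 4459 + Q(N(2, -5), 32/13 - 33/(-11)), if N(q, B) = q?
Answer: -26591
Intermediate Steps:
h(I, f) = 3*f
p = 225 (p = (0 + 15)² = 15² = 225)
Q(b, t) = -31050 (Q(b, t) = 9*((3*(-5))*(225 + 5)) = 9*(-15*230) = 9*(-3450) = -31050)
4459 + Q(N(2, -5), 32/13 - 33/(-11)) = 4459 - 31050 = -26591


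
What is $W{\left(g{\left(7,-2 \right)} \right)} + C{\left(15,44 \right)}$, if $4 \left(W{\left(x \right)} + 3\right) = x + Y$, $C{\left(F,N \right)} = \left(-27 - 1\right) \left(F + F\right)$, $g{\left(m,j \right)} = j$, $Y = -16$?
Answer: $- \frac{1695}{2} \approx -847.5$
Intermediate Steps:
$C{\left(F,N \right)} = - 56 F$ ($C{\left(F,N \right)} = - 28 \cdot 2 F = - 56 F$)
$W{\left(x \right)} = -7 + \frac{x}{4}$ ($W{\left(x \right)} = -3 + \frac{x - 16}{4} = -3 + \frac{-16 + x}{4} = -3 + \left(-4 + \frac{x}{4}\right) = -7 + \frac{x}{4}$)
$W{\left(g{\left(7,-2 \right)} \right)} + C{\left(15,44 \right)} = \left(-7 + \frac{1}{4} \left(-2\right)\right) - 840 = \left(-7 - \frac{1}{2}\right) - 840 = - \frac{15}{2} - 840 = - \frac{1695}{2}$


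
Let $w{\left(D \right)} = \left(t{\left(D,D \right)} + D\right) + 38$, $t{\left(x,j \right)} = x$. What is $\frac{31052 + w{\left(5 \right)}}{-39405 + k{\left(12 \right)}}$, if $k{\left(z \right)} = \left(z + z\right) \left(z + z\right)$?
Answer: $- \frac{31100}{38829} \approx -0.80095$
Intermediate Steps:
$k{\left(z \right)} = 4 z^{2}$ ($k{\left(z \right)} = 2 z 2 z = 4 z^{2}$)
$w{\left(D \right)} = 38 + 2 D$ ($w{\left(D \right)} = \left(D + D\right) + 38 = 2 D + 38 = 38 + 2 D$)
$\frac{31052 + w{\left(5 \right)}}{-39405 + k{\left(12 \right)}} = \frac{31052 + \left(38 + 2 \cdot 5\right)}{-39405 + 4 \cdot 12^{2}} = \frac{31052 + \left(38 + 10\right)}{-39405 + 4 \cdot 144} = \frac{31052 + 48}{-39405 + 576} = \frac{31100}{-38829} = 31100 \left(- \frac{1}{38829}\right) = - \frac{31100}{38829}$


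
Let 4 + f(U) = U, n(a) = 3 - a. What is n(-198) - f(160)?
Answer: 45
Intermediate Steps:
f(U) = -4 + U
n(-198) - f(160) = (3 - 1*(-198)) - (-4 + 160) = (3 + 198) - 1*156 = 201 - 156 = 45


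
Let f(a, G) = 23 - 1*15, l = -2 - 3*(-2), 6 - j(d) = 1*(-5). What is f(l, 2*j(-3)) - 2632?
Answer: -2624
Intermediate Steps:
j(d) = 11 (j(d) = 6 - (-5) = 6 - 1*(-5) = 6 + 5 = 11)
l = 4 (l = -2 + 6 = 4)
f(a, G) = 8 (f(a, G) = 23 - 15 = 8)
f(l, 2*j(-3)) - 2632 = 8 - 2632 = -2624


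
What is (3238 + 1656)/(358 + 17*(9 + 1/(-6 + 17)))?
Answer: 26917/2819 ≈ 9.5484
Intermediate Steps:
(3238 + 1656)/(358 + 17*(9 + 1/(-6 + 17))) = 4894/(358 + 17*(9 + 1/11)) = 4894/(358 + 17*(100/11)) = 4894/(358 + 1700/11) = 4894/(5638/11) = 4894*(11/5638) = 26917/2819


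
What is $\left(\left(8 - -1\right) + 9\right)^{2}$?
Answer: $324$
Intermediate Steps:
$\left(\left(8 - -1\right) + 9\right)^{2} = \left(\left(8 + 1\right) + 9\right)^{2} = \left(9 + 9\right)^{2} = 18^{2} = 324$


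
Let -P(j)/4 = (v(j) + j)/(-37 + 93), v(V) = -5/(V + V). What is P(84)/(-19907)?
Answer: 14107/46821264 ≈ 0.00030129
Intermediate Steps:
v(V) = -5/(2*V) (v(V) = -5*1/(2*V) = -5/(2*V))
P(j) = -j/14 + 5/(28*j) (P(j) = -4*(-5/(2*j) + j)/(-37 + 93) = -4*(j - 5/(2*j))/56 = -4*(-5/(112*j) + j/56) = -j/14 + 5/(28*j))
P(84)/(-19907) = (-1/14*84 + (5/28)/84)/(-19907) = (-6 + (5/28)*(1/84))*(-1/19907) = (-6 + 5/2352)*(-1/19907) = -14107/2352*(-1/19907) = 14107/46821264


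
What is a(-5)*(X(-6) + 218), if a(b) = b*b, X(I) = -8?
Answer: 5250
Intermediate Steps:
a(b) = b²
a(-5)*(X(-6) + 218) = (-5)²*(-8 + 218) = 25*210 = 5250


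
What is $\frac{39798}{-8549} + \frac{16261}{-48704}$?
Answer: $- \frac{2077337081}{416370496} \approx -4.9892$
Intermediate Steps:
$\frac{39798}{-8549} + \frac{16261}{-48704} = 39798 \left(- \frac{1}{8549}\right) + 16261 \left(- \frac{1}{48704}\right) = - \frac{39798}{8549} - \frac{16261}{48704} = - \frac{2077337081}{416370496}$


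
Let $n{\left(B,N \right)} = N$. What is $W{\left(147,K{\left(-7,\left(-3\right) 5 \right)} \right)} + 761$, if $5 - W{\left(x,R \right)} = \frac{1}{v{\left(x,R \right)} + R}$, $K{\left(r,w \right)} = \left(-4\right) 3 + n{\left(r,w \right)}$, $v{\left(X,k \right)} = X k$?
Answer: $\frac{3060937}{3996} \approx 766.0$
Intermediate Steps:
$K{\left(r,w \right)} = -12 + w$ ($K{\left(r,w \right)} = \left(-4\right) 3 + w = -12 + w$)
$W{\left(x,R \right)} = 5 - \frac{1}{R + R x}$ ($W{\left(x,R \right)} = 5 - \frac{1}{x R + R} = 5 - \frac{1}{R x + R} = 5 - \frac{1}{R + R x}$)
$W{\left(147,K{\left(-7,\left(-3\right) 5 \right)} \right)} + 761 = \frac{-1 + 5 \left(-12 - 15\right) + 5 \left(-12 - 15\right) 147}{\left(-12 - 15\right) \left(1 + 147\right)} + 761 = \frac{-1 + 5 \left(-12 - 15\right) + 5 \left(-12 - 15\right) 147}{\left(-12 - 15\right) 148} + 761 = \frac{1}{-27} \cdot \frac{1}{148} \left(-1 + 5 \left(-27\right) + 5 \left(-27\right) 147\right) + 761 = \left(- \frac{1}{27}\right) \frac{1}{148} \left(-1 - 135 - 19845\right) + 761 = \left(- \frac{1}{27}\right) \frac{1}{148} \left(-19981\right) + 761 = \frac{19981}{3996} + 761 = \frac{3060937}{3996}$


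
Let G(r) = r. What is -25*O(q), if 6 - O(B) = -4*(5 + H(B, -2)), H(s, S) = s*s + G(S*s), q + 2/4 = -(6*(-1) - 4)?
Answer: -7775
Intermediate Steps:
q = 19/2 (q = -½ - (6*(-1) - 4) = -½ - (-6 - 4) = -½ - 1*(-10) = -½ + 10 = 19/2 ≈ 9.5000)
H(s, S) = s² + S*s (H(s, S) = s*s + S*s = s² + S*s)
O(B) = 26 + 4*B*(-2 + B) (O(B) = 6 - (-4)*(5 + B*(-2 + B)) = 6 - (-20 - 4*B*(-2 + B)) = 6 + (20 + 4*B*(-2 + B)) = 26 + 4*B*(-2 + B))
-25*O(q) = -25*(26 - 8*19/2 + 4*(19/2)²) = -25*(26 - 76 + 4*(361/4)) = -25*(26 - 76 + 361) = -25*311 = -7775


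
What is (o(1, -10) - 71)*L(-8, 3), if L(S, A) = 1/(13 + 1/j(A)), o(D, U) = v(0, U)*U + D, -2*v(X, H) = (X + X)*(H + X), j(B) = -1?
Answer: -35/6 ≈ -5.8333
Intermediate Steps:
v(X, H) = -X*(H + X) (v(X, H) = -(X + X)*(H + X)/2 = -2*X*(H + X)/2 = -X*(H + X))
o(D, U) = D (o(D, U) = (-1*0*(U + 0))*U + D = (-1*0*U)*U + D = 0*U + D = 0 + D = D)
L(S, A) = 1/12 (L(S, A) = 1/(13 + 1/(-1)) = 1/(13 - 1) = 1/12)
(o(1, -10) - 71)*L(-8, 3) = (1 - 71)*(1/12) = -70*1/12 = -35/6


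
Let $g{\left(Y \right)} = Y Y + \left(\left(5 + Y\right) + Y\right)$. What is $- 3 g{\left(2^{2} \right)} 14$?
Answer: $-1218$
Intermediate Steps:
$g{\left(Y \right)} = 5 + Y^{2} + 2 Y$ ($g{\left(Y \right)} = Y^{2} + \left(5 + 2 Y\right) = 5 + Y^{2} + 2 Y$)
$- 3 g{\left(2^{2} \right)} 14 = - 3 \left(5 + \left(2^{2}\right)^{2} + 2 \cdot 2^{2}\right) 14 = - 3 \left(5 + 4^{2} + 2 \cdot 4\right) 14 = - 3 \left(5 + 16 + 8\right) 14 = \left(-3\right) 29 \cdot 14 = \left(-87\right) 14 = -1218$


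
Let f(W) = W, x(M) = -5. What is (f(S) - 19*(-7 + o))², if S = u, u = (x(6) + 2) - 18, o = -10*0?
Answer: 12544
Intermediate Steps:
o = 0
u = -21 (u = (-5 + 2) - 18 = -3 - 18 = -21)
S = -21
(f(S) - 19*(-7 + o))² = (-21 - 19*(-7 + 0))² = (-21 - 19*(-7))² = (-21 + 133)² = 112² = 12544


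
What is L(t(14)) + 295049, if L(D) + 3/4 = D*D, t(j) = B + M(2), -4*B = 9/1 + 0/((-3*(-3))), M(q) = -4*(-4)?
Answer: 4723797/16 ≈ 2.9524e+5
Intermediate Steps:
M(q) = 16
B = -9/4 (B = -(9/1 + 0/((-3*(-3))))/4 = -(9*1 + 0/9)/4 = -(9 + 0*(⅑))/4 = -(9 + 0)/4 = -¼*9 = -9/4 ≈ -2.2500)
t(j) = 55/4 (t(j) = -9/4 + 16 = 55/4)
L(D) = -¾ + D² (L(D) = -¾ + D*D = -¾ + D²)
L(t(14)) + 295049 = (-¾ + (55/4)²) + 295049 = (-¾ + 3025/16) + 295049 = 3013/16 + 295049 = 4723797/16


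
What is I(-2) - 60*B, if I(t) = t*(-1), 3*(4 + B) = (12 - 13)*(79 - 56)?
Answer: 702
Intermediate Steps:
B = -35/3 (B = -4 + ((12 - 13)*(79 - 56))/3 = -4 + (-1*23)/3 = -4 + (⅓)*(-23) = -4 - 23/3 = -35/3 ≈ -11.667)
I(t) = -t
I(-2) - 60*B = -1*(-2) - 60*(-35/3) = 2 + 700 = 702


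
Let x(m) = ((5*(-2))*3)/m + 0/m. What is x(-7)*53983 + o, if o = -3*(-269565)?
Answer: 7280355/7 ≈ 1.0401e+6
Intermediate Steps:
x(m) = -30/m (x(m) = (-10*3)/m + 0 = -30/m + 0 = -30/m)
o = 808695
x(-7)*53983 + o = -30/(-7)*53983 + 808695 = -30*(-⅐)*53983 + 808695 = (30/7)*53983 + 808695 = 1619490/7 + 808695 = 7280355/7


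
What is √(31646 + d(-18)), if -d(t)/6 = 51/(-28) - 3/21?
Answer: √6204926/14 ≈ 177.93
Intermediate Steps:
d(t) = 165/14 (d(t) = -6*(51/(-28) - 3/21) = -6*(51*(-1/28) - 3*1/21) = -6*(-51/28 - ⅐) = -6*(-55/28) = 165/14)
√(31646 + d(-18)) = √(31646 + 165/14) = √(443209/14) = √6204926/14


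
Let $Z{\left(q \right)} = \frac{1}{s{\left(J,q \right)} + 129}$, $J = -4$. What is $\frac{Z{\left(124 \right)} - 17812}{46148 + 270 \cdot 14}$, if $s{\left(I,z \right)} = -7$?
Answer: $- \frac{2173063}{6091216} \approx -0.35675$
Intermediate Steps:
$Z{\left(q \right)} = \frac{1}{122}$ ($Z{\left(q \right)} = \frac{1}{-7 + 129} = \frac{1}{122}$)
$\frac{Z{\left(124 \right)} - 17812}{46148 + 270 \cdot 14} = \frac{\frac{1}{122} - 17812}{46148 + 270 \cdot 14} = - \frac{2173063}{122 \left(46148 + 3780\right)} = - \frac{2173063}{122 \cdot 49928} = \left(- \frac{2173063}{122}\right) \frac{1}{49928} = - \frac{2173063}{6091216}$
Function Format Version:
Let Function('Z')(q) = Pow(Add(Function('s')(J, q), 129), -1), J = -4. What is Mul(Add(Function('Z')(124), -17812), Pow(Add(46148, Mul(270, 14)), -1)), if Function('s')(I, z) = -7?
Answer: Rational(-2173063, 6091216) ≈ -0.35675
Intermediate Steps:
Function('Z')(q) = Rational(1, 122) (Function('Z')(q) = Pow(Add(-7, 129), -1) = Pow(122, -1) = Rational(1, 122))
Mul(Add(Function('Z')(124), -17812), Pow(Add(46148, Mul(270, 14)), -1)) = Mul(Add(Rational(1, 122), -17812), Pow(Add(46148, Mul(270, 14)), -1)) = Mul(Rational(-2173063, 122), Pow(Add(46148, 3780), -1)) = Mul(Rational(-2173063, 122), Pow(49928, -1)) = Mul(Rational(-2173063, 122), Rational(1, 49928)) = Rational(-2173063, 6091216)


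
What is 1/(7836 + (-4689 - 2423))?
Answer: 1/724 ≈ 0.0013812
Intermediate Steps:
1/(7836 + (-4689 - 2423)) = 1/(7836 - 7112) = 1/724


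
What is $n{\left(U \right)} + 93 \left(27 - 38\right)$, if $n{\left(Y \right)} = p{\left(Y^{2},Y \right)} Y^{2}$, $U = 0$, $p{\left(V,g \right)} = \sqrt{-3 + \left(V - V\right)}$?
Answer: $-1023$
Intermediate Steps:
$p{\left(V,g \right)} = i \sqrt{3}$ ($p{\left(V,g \right)} = \sqrt{-3 + 0} = \sqrt{-3} = i \sqrt{3}$)
$n{\left(Y \right)} = i \sqrt{3} Y^{2}$
$n{\left(U \right)} + 93 \left(27 - 38\right) = i \sqrt{3} \cdot 0^{2} + 93 \left(27 - 38\right) = i \sqrt{3} \cdot 0 + 93 \left(-11\right) = 0 - 1023 = -1023$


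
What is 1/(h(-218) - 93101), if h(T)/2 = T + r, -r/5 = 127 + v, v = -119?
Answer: -1/93617 ≈ -1.0682e-5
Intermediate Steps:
r = -40 (r = -5*(127 - 119) = -5*8 = -40)
h(T) = -80 + 2*T (h(T) = 2*(T - 40) = 2*(-40 + T) = -80 + 2*T)
1/(h(-218) - 93101) = 1/((-80 + 2*(-218)) - 93101) = 1/((-80 - 436) - 93101) = 1/(-516 - 93101) = 1/(-93617) = -1/93617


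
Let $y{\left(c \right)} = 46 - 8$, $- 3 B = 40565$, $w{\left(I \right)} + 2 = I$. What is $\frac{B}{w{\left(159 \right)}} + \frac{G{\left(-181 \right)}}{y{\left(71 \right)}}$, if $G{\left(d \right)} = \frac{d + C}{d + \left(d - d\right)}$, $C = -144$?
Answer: $- \frac{278852995}{3239538} \approx -86.078$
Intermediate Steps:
$w{\left(I \right)} = -2 + I$
$B = - \frac{40565}{3}$ ($B = \left(- \frac{1}{3}\right) 40565 = - \frac{40565}{3} \approx -13522.0$)
$y{\left(c \right)} = 38$
$G{\left(d \right)} = \frac{-144 + d}{d}$ ($G{\left(d \right)} = \frac{d - 144}{d + \left(d - d\right)} = \frac{-144 + d}{d + 0} = \frac{-144 + d}{d}$)
$\frac{B}{w{\left(159 \right)}} + \frac{G{\left(-181 \right)}}{y{\left(71 \right)}} = - \frac{40565}{3 \left(-2 + 159\right)} + \frac{\frac{1}{-181} \left(-144 - 181\right)}{38} = - \frac{40565}{3 \cdot 157} + \left(- \frac{1}{181}\right) \left(-325\right) \frac{1}{38} = \left(- \frac{40565}{3}\right) \frac{1}{157} + \frac{325}{181} \cdot \frac{1}{38} = - \frac{40565}{471} + \frac{325}{6878} = - \frac{278852995}{3239538}$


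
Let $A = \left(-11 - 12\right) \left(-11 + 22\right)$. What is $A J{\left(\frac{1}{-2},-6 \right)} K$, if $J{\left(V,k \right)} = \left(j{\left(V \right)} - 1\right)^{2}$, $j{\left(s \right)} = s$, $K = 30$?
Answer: $- \frac{34155}{2} \approx -17078.0$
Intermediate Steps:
$J{\left(V,k \right)} = \left(-1 + V\right)^{2}$ ($J{\left(V,k \right)} = \left(V - 1\right)^{2} = \left(-1 + V\right)^{2}$)
$A = -253$ ($A = \left(-23\right) 11 = -253$)
$A J{\left(\frac{1}{-2},-6 \right)} K = - 253 \left(-1 + \frac{1}{-2}\right)^{2} \cdot 30 = - 253 \left(-1 - \frac{1}{2}\right)^{2} \cdot 30 = - 253 \left(- \frac{3}{2}\right)^{2} \cdot 30 = \left(-253\right) \frac{9}{4} \cdot 30 = \left(- \frac{2277}{4}\right) 30 = - \frac{34155}{2}$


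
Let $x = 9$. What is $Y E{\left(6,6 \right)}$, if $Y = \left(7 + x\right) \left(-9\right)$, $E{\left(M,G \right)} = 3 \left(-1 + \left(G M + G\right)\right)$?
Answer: $-17712$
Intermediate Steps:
$E{\left(M,G \right)} = -3 + 3 G + 3 G M$ ($E{\left(M,G \right)} = 3 \left(-1 + \left(G + G M\right)\right) = 3 \left(-1 + G + G M\right) = -3 + 3 G + 3 G M$)
$Y = -144$ ($Y = \left(7 + 9\right) \left(-9\right) = 16 \left(-9\right) = -144$)
$Y E{\left(6,6 \right)} = - 144 \left(-3 + 3 \cdot 6 + 3 \cdot 6 \cdot 6\right) = - 144 \left(-3 + 18 + 108\right) = \left(-144\right) 123 = -17712$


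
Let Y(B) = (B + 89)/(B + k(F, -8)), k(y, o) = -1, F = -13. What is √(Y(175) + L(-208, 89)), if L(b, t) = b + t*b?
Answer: 2*I*√3935561/29 ≈ 136.82*I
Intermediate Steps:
L(b, t) = b + b*t
Y(B) = (89 + B)/(-1 + B) (Y(B) = (B + 89)/(B - 1) = (89 + B)/(-1 + B))
√(Y(175) + L(-208, 89)) = √((89 + 175)/(-1 + 175) - 208*(1 + 89)) = √(264/174 - 208*90) = √((1/174)*264 - 18720) = √(44/29 - 18720) = √(-542836/29) = 2*I*√3935561/29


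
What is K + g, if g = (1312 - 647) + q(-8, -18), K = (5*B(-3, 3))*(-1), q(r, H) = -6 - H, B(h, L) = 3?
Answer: 662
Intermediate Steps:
K = -15 (K = (5*3)*(-1) = 15*(-1) = -15)
g = 677 (g = (1312 - 647) + (-6 - 1*(-18)) = 665 + (-6 + 18) = 665 + 12 = 677)
K + g = -15 + 677 = 662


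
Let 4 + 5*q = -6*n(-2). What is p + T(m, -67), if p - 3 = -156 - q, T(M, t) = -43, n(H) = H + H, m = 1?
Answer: -200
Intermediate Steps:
n(H) = 2*H
q = 4 (q = -⅘ + (-12*(-2))/5 = -⅘ + (-6*(-4))/5 = -⅘ + (⅕)*24 = -⅘ + 24/5 = 4)
p = -157 (p = 3 + (-156 - 1*4) = 3 + (-156 - 4) = 3 - 160 = -157)
p + T(m, -67) = -157 - 43 = -200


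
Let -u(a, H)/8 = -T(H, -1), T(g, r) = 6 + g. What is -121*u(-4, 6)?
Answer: -11616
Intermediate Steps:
u(a, H) = 48 + 8*H (u(a, H) = -(-8)*(6 + H) = -8*(-6 - H) = 48 + 8*H)
-121*u(-4, 6) = -121*(48 + 8*6) = -121*(48 + 48) = -121*96 = -11616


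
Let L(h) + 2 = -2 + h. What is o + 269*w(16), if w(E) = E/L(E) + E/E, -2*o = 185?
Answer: 3211/6 ≈ 535.17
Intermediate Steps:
L(h) = -4 + h (L(h) = -2 + (-2 + h) = -4 + h)
o = -185/2 (o = -½*185 = -185/2 ≈ -92.500)
w(E) = 1 + E/(-4 + E) (w(E) = E/(-4 + E) + E/E = E/(-4 + E) + 1 = 1 + E/(-4 + E))
o + 269*w(16) = -185/2 + 269*(2*(-2 + 16)/(-4 + 16)) = -185/2 + 269*(2*14/12) = -185/2 + 269*(2*(1/12)*14) = -185/2 + 269*(7/3) = -185/2 + 1883/3 = 3211/6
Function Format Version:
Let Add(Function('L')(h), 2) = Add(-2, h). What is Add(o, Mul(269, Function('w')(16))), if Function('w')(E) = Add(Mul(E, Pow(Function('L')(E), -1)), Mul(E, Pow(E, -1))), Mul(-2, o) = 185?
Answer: Rational(3211, 6) ≈ 535.17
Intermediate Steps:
Function('L')(h) = Add(-4, h) (Function('L')(h) = Add(-2, Add(-2, h)) = Add(-4, h))
o = Rational(-185, 2) (o = Mul(Rational(-1, 2), 185) = Rational(-185, 2) ≈ -92.500)
Function('w')(E) = Add(1, Mul(E, Pow(Add(-4, E), -1))) (Function('w')(E) = Add(Mul(E, Pow(Add(-4, E), -1)), Mul(E, Pow(E, -1))) = Add(Mul(E, Pow(Add(-4, E), -1)), 1) = Add(1, Mul(E, Pow(Add(-4, E), -1))))
Add(o, Mul(269, Function('w')(16))) = Add(Rational(-185, 2), Mul(269, Mul(2, Pow(Add(-4, 16), -1), Add(-2, 16)))) = Add(Rational(-185, 2), Mul(269, Mul(2, Pow(12, -1), 14))) = Add(Rational(-185, 2), Mul(269, Mul(2, Rational(1, 12), 14))) = Add(Rational(-185, 2), Mul(269, Rational(7, 3))) = Add(Rational(-185, 2), Rational(1883, 3)) = Rational(3211, 6)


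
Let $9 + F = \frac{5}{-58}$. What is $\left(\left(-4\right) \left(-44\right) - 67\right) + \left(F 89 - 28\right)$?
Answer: $- \frac{42205}{58} \approx -727.67$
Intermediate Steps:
$F = - \frac{527}{58}$ ($F = -9 + \frac{5}{-58} = -9 + 5 \left(- \frac{1}{58}\right) = -9 - \frac{5}{58} = - \frac{527}{58} \approx -9.0862$)
$\left(\left(-4\right) \left(-44\right) - 67\right) + \left(F 89 - 28\right) = \left(\left(-4\right) \left(-44\right) - 67\right) - \frac{48527}{58} = \left(176 - 67\right) - \frac{48527}{58} = 109 - \frac{48527}{58} = - \frac{42205}{58}$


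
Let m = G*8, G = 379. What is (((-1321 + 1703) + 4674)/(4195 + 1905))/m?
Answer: 158/577975 ≈ 0.00027337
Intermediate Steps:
m = 3032 (m = 379*8 = 3032)
(((-1321 + 1703) + 4674)/(4195 + 1905))/m = (((-1321 + 1703) + 4674)/(4195 + 1905))/3032 = ((382 + 4674)/6100)*(1/3032) = (5056*(1/6100))*(1/3032) = (1264/1525)*(1/3032) = 158/577975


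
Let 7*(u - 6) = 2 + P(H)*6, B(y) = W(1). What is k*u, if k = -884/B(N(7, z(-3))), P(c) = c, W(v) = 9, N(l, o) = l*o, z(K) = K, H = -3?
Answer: -22984/63 ≈ -364.83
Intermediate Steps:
B(y) = 9
k = -884/9 ≈ -98.222
u = 26/7 (u = 6 + (2 - 3*6)/7 = 6 + (2 - 18)/7 = 6 + (1/7)*(-16) = 6 - 16/7 = 26/7 ≈ 3.7143)
k*u = -884/9*26/7 = -22984/63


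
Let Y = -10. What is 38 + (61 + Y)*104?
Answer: 5342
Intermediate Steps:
38 + (61 + Y)*104 = 38 + (61 - 10)*104 = 38 + 51*104 = 38 + 5304 = 5342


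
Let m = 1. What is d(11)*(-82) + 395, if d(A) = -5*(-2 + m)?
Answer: -15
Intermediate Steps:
d(A) = 5 (d(A) = -5*(-2 + 1) = -5*(-1) = 5)
d(11)*(-82) + 395 = 5*(-82) + 395 = -410 + 395 = -15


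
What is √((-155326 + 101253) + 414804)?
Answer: √360731 ≈ 600.61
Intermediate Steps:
√((-155326 + 101253) + 414804) = √(-54073 + 414804) = √360731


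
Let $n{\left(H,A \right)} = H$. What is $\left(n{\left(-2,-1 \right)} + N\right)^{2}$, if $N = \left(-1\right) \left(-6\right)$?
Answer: $16$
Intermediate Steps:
$N = 6$
$\left(n{\left(-2,-1 \right)} + N\right)^{2} = \left(-2 + 6\right)^{2} = 4^{2} = 16$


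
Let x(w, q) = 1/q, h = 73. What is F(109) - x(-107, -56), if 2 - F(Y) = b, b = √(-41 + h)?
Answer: 113/56 - 4*√2 ≈ -3.6390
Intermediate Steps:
b = 4*√2 (b = √(-41 + 73) = √32 = 4*√2 ≈ 5.6569)
F(Y) = 2 - 4*√2
F(109) - x(-107, -56) = (2 - 4*√2) - 1/(-56) = (2 - 4*√2) - 1*(-1/56) = (2 - 4*√2) + 1/56 = 113/56 - 4*√2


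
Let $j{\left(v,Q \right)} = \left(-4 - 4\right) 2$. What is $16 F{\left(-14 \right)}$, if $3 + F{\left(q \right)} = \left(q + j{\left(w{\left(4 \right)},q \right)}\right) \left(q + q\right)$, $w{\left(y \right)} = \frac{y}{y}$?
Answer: $13392$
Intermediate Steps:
$w{\left(y \right)} = 1$
$j{\left(v,Q \right)} = -16$ ($j{\left(v,Q \right)} = \left(-8\right) 2 = -16$)
$F{\left(q \right)} = -3 + 2 q \left(-16 + q\right)$ ($F{\left(q \right)} = -3 + \left(q - 16\right) \left(q + q\right) = -3 + \left(-16 + q\right) 2 q = -3 + 2 q \left(-16 + q\right)$)
$16 F{\left(-14 \right)} = 16 \left(-3 - -448 + 2 \left(-14\right)^{2}\right) = 16 \left(-3 + 448 + 2 \cdot 196\right) = 16 \left(-3 + 448 + 392\right) = 16 \cdot 837 = 13392$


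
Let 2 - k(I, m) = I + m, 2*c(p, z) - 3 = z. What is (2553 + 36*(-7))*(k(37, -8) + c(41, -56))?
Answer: -246207/2 ≈ -1.2310e+5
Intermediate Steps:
c(p, z) = 3/2 + z/2
k(I, m) = 2 - I - m (k(I, m) = 2 - (I + m) = 2 + (-I - m) = 2 - I - m)
(2553 + 36*(-7))*(k(37, -8) + c(41, -56)) = (2553 + 36*(-7))*((2 - 1*37 - 1*(-8)) + (3/2 + (½)*(-56))) = (2553 - 252)*((2 - 37 + 8) + (3/2 - 28)) = 2301*(-27 - 53/2) = 2301*(-107/2) = -246207/2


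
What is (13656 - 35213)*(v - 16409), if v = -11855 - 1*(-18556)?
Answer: 209275356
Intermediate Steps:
v = 6701 (v = -11855 + 18556 = 6701)
(13656 - 35213)*(v - 16409) = (13656 - 35213)*(6701 - 16409) = -21557*(-9708) = 209275356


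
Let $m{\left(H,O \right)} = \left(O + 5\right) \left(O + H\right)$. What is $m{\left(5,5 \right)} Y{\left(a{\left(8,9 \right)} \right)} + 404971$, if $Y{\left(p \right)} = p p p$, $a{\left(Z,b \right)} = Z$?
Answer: $456171$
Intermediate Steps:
$Y{\left(p \right)} = p^{3}$ ($Y{\left(p \right)} = p^{2} p = p^{3}$)
$m{\left(H,O \right)} = \left(5 + O\right) \left(H + O\right)$
$m{\left(5,5 \right)} Y{\left(a{\left(8,9 \right)} \right)} + 404971 = \left(5^{2} + 5 \cdot 5 + 5 \cdot 5 + 5 \cdot 5\right) 8^{3} + 404971 = \left(25 + 25 + 25 + 25\right) 512 + 404971 = 100 \cdot 512 + 404971 = 51200 + 404971 = 456171$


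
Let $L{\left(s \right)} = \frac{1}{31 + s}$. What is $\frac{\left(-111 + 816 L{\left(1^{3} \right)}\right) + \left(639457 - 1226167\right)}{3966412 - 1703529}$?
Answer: $- \frac{1173591}{4525766} \approx -0.25931$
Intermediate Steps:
$\frac{\left(-111 + 816 L{\left(1^{3} \right)}\right) + \left(639457 - 1226167\right)}{3966412 - 1703529} = \frac{\left(-111 + \frac{816}{31 + 1^{3}}\right) + \left(639457 - 1226167\right)}{3966412 - 1703529} = \frac{\left(-111 + \frac{816}{31 + 1}\right) - 586710}{2262883} = \left(\left(-111 + \frac{816}{32}\right) - 586710\right) \frac{1}{2262883} = \left(\left(-111 + 816 \cdot \frac{1}{32}\right) - 586710\right) \frac{1}{2262883} = \left(\left(-111 + \frac{51}{2}\right) - 586710\right) \frac{1}{2262883} = \left(- \frac{171}{2} - 586710\right) \frac{1}{2262883} = \left(- \frac{1173591}{2}\right) \frac{1}{2262883} = - \frac{1173591}{4525766}$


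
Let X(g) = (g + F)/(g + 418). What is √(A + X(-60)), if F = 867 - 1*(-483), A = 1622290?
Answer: √51979909345/179 ≈ 1273.7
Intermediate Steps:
F = 1350 (F = 867 + 483 = 1350)
X(g) = (1350 + g)/(418 + g) (X(g) = (g + 1350)/(g + 418) = (1350 + g)/(418 + g))
√(A + X(-60)) = √(1622290 + (1350 - 60)/(418 - 60)) = √(1622290 + 1290/358) = √(1622290 + (1/358)*1290) = √(1622290 + 645/179) = √(290390555/179) = √51979909345/179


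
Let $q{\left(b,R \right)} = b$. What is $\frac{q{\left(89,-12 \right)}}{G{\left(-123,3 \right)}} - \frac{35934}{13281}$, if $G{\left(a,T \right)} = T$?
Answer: $\frac{358069}{13281} \approx 26.961$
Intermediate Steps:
$\frac{q{\left(89,-12 \right)}}{G{\left(-123,3 \right)}} - \frac{35934}{13281} = \frac{89}{3} - \frac{35934}{13281} = 89 \cdot \frac{1}{3} - \frac{11978}{4427} = \frac{89}{3} - \frac{11978}{4427} = \frac{358069}{13281}$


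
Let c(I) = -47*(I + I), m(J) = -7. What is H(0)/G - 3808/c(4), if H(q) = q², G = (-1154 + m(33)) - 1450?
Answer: 476/47 ≈ 10.128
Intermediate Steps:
c(I) = -94*I
G = -2611 (G = (-1154 - 7) - 1450 = -1161 - 1450 = -2611)
H(0)/G - 3808/c(4) = 0²/(-2611) - 3808/((-94*4)) = 0*(-1/2611) - 3808/(-376) = 0 - 3808*(-1/376) = 0 + 476/47 = 476/47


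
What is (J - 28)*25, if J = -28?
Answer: -1400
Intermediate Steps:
(J - 28)*25 = (-28 - 28)*25 = -56*25 = -1400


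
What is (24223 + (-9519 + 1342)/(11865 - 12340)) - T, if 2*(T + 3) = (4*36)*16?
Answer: 10968327/475 ≈ 23091.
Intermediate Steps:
T = 1149 (T = -3 + ((4*36)*16)/2 = -3 + (144*16)/2 = -3 + (1/2)*2304 = -3 + 1152 = 1149)
(24223 + (-9519 + 1342)/(11865 - 12340)) - T = (24223 + (-9519 + 1342)/(11865 - 12340)) - 1*1149 = (24223 - 8177/(-475)) - 1149 = (24223 - 8177*(-1/475)) - 1149 = (24223 + 8177/475) - 1149 = 11514102/475 - 1149 = 10968327/475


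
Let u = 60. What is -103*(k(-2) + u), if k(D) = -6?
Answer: -5562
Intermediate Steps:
-103*(k(-2) + u) = -103*(-6 + 60) = -103*54 = -5562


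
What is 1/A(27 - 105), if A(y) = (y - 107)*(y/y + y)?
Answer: 1/14245 ≈ 7.0200e-5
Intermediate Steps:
A(y) = (1 + y)*(-107 + y) (A(y) = (-107 + y)*(1 + y) = (1 + y)*(-107 + y))
1/A(27 - 105) = 1/(-107 + (27 - 105)² - 106*(27 - 105)) = 1/(-107 + (-78)² - 106*(-78)) = 1/(-107 + 6084 + 8268) = 1/14245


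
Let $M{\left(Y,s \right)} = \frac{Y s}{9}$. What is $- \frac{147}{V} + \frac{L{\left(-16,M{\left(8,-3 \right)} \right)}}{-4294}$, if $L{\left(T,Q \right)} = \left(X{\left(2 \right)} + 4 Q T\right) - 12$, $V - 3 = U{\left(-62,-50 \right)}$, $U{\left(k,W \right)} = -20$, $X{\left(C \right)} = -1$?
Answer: $\frac{1885613}{218994} \approx 8.6103$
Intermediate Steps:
$M{\left(Y,s \right)} = \frac{Y s}{9}$ ($M{\left(Y,s \right)} = Y s \frac{1}{9} = \frac{Y s}{9}$)
$V = -17$ ($V = 3 - 20 = -17$)
$L{\left(T,Q \right)} = -13 + 4 Q T$ ($L{\left(T,Q \right)} = \left(-1 + 4 Q T\right) - 12 = -13 + 4 Q T$)
$- \frac{147}{V} + \frac{L{\left(-16,M{\left(8,-3 \right)} \right)}}{-4294} = - \frac{147}{-17} + \frac{-13 + 4 \cdot \frac{1}{9} \cdot 8 \left(-3\right) \left(-16\right)}{-4294} = \left(-147\right) \left(- \frac{1}{17}\right) + \left(-13 + 4 \left(- \frac{8}{3}\right) \left(-16\right)\right) \left(- \frac{1}{4294}\right) = \frac{147}{17} + \left(-13 + \frac{512}{3}\right) \left(- \frac{1}{4294}\right) = \frac{147}{17} + \frac{473}{3} \left(- \frac{1}{4294}\right) = \frac{147}{17} - \frac{473}{12882} = \frac{1885613}{218994}$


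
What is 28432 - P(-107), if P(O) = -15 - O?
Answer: 28340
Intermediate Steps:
28432 - P(-107) = 28432 - (-15 - 1*(-107)) = 28432 - (-15 + 107) = 28432 - 1*92 = 28432 - 92 = 28340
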